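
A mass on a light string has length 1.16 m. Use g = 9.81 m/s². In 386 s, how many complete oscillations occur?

T = 2π√(L/g) = 2π√(1.16/9.81) = 2.161 s.
Number of complete oscillations = ⌊386/2.161⌋ = ⌊178.7⌋ = 178.

178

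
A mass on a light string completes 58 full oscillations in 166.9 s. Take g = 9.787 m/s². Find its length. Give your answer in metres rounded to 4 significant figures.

T = 166.9/58 = 2.8776 s.
From T = 2π√(L/g), L = gT²/(4π²) = 9.787 × 2.8776²/(4π²) = 2.053 m.

2.053 m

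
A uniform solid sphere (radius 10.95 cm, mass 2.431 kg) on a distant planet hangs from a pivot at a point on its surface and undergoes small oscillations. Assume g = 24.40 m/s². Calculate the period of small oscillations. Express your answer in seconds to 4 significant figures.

I_cm = (2/5)mr² = 0.011659 kg·m². The pivot is at distance d = 0.1095 m from the centre of mass.
By the parallel-axis theorem, I = I_cm + md² = 0.011659 + 0.029148 = 0.040808 kg·m².
T = 2π√(I/(mgd)) = 2π√(0.040808/(2.431 × 24.40 × 0.1095)) = 0.4980 s.

0.4980 s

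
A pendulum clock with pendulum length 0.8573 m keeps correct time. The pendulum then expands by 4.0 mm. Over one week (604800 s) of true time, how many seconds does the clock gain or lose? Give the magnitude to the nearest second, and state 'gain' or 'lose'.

lose 1406 s

T ∝ √L, so T'/T = √(0.86130/0.8573) = 1.00233.
In 604800 s of true time the clock registers 604800/1.00233 = 603394.0 s, so it loses 1406 s.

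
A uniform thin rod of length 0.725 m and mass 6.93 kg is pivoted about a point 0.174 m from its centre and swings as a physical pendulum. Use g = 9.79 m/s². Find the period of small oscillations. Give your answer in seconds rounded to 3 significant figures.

1.31 s

For a physical pendulum T = 2π√(I/(mgd)), with d = 0.1740 m from pivot to centre of mass.
I_cm = mL²/12 = 6.93 × 0.725²/12 = 0.3035 kg·m²; I = I_cm + md² = 0.3035 + 6.93 × 0.1740² = 0.5134 kg·m².
T = 2π√(0.5134/(6.93 × 9.79 × 0.1740)) = 1.31 s.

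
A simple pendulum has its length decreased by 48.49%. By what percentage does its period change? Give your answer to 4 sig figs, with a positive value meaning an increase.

T ∝ √L, so T'/T = √(0.51510) = 0.71770.
Percentage change in T = (0.71770 − 1) × 100% = -28.23%.

-28.23%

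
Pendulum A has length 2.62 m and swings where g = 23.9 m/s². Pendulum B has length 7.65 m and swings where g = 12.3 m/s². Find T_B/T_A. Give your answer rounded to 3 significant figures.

2.38

T = 2π√(L/g), so T_B/T_A = √((L_B/g_B)/(L_A/g_A)) = √((7.65/12.3)/(2.62/23.9)) = 2.38.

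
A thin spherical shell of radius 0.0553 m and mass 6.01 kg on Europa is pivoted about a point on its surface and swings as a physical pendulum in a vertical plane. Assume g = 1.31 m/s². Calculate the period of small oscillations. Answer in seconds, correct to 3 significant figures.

1.67 s

I_cm = (2/3)mr² = 0.01225 kg·m². The pivot is at distance d = 0.0553 m from the centre of mass.
By the parallel-axis theorem, I = I_cm + md² = 0.01225 + 0.01838 = 0.03063 kg·m².
T = 2π√(I/(mgd)) = 2π√(0.03063/(6.01 × 1.31 × 0.0553)) = 1.67 s.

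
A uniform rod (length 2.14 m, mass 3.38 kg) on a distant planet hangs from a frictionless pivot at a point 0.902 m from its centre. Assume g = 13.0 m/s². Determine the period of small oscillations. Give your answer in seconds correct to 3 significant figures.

2.01 s

For a physical pendulum T = 2π√(I/(mgd)), with d = 0.9020 m from pivot to centre of mass.
I_cm = mL²/12 = 3.38 × 2.14²/12 = 1.290 kg·m²; I = I_cm + md² = 1.290 + 3.38 × 0.9020² = 4.040 kg·m².
T = 2π√(4.040/(3.38 × 13.0 × 0.9020)) = 2.01 s.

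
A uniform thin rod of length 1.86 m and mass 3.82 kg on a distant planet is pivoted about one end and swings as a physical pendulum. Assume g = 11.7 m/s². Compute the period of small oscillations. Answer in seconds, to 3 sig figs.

For a physical pendulum T = 2π√(I/(mgd)), with d = 0.9300 m from pivot to centre of mass.
I_cm = mL²/12 = 3.82 × 1.86²/12 = 1.101 kg·m²; I = I_cm + md² = 1.101 + 3.82 × 0.9300² = 4.405 kg·m².
T = 2π√(4.405/(3.82 × 11.7 × 0.9300)) = 2.05 s.

2.05 s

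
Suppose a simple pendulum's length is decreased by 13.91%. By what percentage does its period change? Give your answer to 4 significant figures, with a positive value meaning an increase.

T ∝ √L, so T'/T = √(0.86090) = 0.92785.
Percentage change in T = (0.92785 − 1) × 100% = -7.215%.

-7.215%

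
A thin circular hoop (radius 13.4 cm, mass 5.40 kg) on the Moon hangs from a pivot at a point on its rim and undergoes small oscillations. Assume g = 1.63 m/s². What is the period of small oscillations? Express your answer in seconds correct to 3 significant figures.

I_cm = mr² = 0.09696 kg·m². The pivot is at distance d = 0.134 m from the centre of mass.
By the parallel-axis theorem, I = I_cm + md² = 0.09696 + 0.09696 = 0.1939 kg·m².
T = 2π√(I/(mgd)) = 2π√(0.1939/(5.40 × 1.63 × 0.134)) = 2.55 s.

2.55 s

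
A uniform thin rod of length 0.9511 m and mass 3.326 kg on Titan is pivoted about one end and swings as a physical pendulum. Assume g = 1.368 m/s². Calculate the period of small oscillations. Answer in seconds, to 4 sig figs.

For a physical pendulum T = 2π√(I/(mgd)), with d = 0.47555 m from pivot to centre of mass.
I_cm = mL²/12 = 3.326 × 0.9511²/12 = 0.25072 kg·m²; I = I_cm + md² = 0.25072 + 3.326 × 0.47555² = 1.0029 kg·m².
T = 2π√(1.0029/(3.326 × 1.368 × 0.47555)) = 4.278 s.

4.278 s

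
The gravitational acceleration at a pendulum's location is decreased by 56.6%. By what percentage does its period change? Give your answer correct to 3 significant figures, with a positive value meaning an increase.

51.8%

T ∝ 1/√g, so T'/T = 1/√(0.4340) = 1.518.
Percentage change in T = (1.518 − 1) × 100% = 51.8%.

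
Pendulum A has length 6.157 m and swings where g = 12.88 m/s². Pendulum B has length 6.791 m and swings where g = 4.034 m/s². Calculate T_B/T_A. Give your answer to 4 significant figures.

1.877

T = 2π√(L/g), so T_B/T_A = √((L_B/g_B)/(L_A/g_A)) = √((6.791/4.034)/(6.157/12.88)) = 1.877.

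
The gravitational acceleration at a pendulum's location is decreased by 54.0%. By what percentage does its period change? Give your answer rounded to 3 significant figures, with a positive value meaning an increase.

T ∝ 1/√g, so T'/T = 1/√(0.4600) = 1.474.
Percentage change in T = (1.474 − 1) × 100% = 47.4%.

47.4%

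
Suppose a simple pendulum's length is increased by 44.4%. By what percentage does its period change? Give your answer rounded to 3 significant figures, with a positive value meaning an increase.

20.2%

T ∝ √L, so T'/T = √(1.444) = 1.202.
Percentage change in T = (1.202 − 1) × 100% = 20.2%.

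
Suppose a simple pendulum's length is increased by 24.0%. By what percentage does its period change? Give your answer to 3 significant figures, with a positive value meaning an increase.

T ∝ √L, so T'/T = √(1.240) = 1.114.
Percentage change in T = (1.114 − 1) × 100% = 11.4%.

11.4%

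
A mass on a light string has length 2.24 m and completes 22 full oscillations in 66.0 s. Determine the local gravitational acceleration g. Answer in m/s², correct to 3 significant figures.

9.83 m/s²

T = 66.0/22 = 3.000 s.
From T = 2π√(L/g), g = 4π²L/T² = 4π² × 2.24/3.000² = 9.83 m/s².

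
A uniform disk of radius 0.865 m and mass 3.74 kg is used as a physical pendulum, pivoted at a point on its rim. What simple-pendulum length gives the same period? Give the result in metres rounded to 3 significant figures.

The equivalent simple-pendulum length is L_eq = I/(md), where I is about the pivot and d = 0.8650 m.
I_cm = ½mR² = 1.399 kg·m², so I = I_cm + md² = 1.399 + 2.798 = 4.198 kg·m².
L_eq = 4.198/(3.74 × 0.8650) = 1.30 m.

1.30 m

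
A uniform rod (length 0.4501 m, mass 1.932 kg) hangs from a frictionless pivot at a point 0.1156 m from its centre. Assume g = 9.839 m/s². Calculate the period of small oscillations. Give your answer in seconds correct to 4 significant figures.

For a physical pendulum T = 2π√(I/(mgd)), with d = 0.11560 m from pivot to centre of mass.
I_cm = mL²/12 = 1.932 × 0.4501²/12 = 0.032617 kg·m²; I = I_cm + md² = 0.032617 + 1.932 × 0.11560² = 0.058435 kg·m².
T = 2π√(0.058435/(1.932 × 9.839 × 0.11560)) = 1.025 s.

1.025 s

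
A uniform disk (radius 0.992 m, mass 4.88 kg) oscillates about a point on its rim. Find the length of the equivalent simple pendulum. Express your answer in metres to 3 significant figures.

1.49 m

The equivalent simple-pendulum length is L_eq = I/(md), where I is about the pivot and d = 0.9920 m.
I_cm = ½mR² = 2.401 kg·m², so I = I_cm + md² = 2.401 + 4.802 = 7.203 kg·m².
L_eq = 7.203/(4.88 × 0.9920) = 1.49 m.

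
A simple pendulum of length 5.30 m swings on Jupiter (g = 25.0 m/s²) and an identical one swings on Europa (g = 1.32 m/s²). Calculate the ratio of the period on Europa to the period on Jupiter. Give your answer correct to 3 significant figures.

T ∝ 1/√g, so T₂/T₁ = √(g₁/g₂) = √(25.0/1.32) = 4.35.

4.35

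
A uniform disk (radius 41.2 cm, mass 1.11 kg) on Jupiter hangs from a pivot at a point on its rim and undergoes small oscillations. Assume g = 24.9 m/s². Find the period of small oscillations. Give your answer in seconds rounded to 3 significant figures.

0.990 s

I_cm = ½mr² = 0.09421 kg·m². The pivot is at distance d = 0.412 m from the centre of mass.
By the parallel-axis theorem, I = I_cm + md² = 0.09421 + 0.1884 = 0.2826 kg·m².
T = 2π√(I/(mgd)) = 2π√(0.2826/(1.11 × 24.9 × 0.412)) = 0.990 s.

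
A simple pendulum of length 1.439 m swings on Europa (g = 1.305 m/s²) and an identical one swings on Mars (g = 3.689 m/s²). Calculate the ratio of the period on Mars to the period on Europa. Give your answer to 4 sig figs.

0.5948

T ∝ 1/√g, so T₂/T₁ = √(g₁/g₂) = √(1.305/3.689) = 0.5948.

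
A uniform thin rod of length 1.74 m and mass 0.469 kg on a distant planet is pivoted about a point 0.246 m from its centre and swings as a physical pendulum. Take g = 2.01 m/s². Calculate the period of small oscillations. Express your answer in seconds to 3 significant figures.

5.00 s

For a physical pendulum T = 2π√(I/(mgd)), with d = 0.2460 m from pivot to centre of mass.
I_cm = mL²/12 = 0.469 × 1.74²/12 = 0.1183 kg·m²; I = I_cm + md² = 0.1183 + 0.469 × 0.2460² = 0.1467 kg·m².
T = 2π√(0.1467/(0.469 × 2.01 × 0.2460)) = 5.00 s.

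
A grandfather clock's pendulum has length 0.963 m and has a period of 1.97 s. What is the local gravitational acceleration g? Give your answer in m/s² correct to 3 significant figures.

From T = 2π√(L/g), g = 4π²L/T² = 4π² × 0.963/1.970² = 9.80 m/s².

9.80 m/s²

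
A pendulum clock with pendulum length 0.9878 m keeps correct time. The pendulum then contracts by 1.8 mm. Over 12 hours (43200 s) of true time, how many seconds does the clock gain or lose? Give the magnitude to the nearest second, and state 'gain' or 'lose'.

T ∝ √L, so T'/T = √(0.98600/0.9878) = 0.999088.
In 43200 s of true time the clock registers 43200/0.999088 = 43239.4 s, so it gains 39 s.

gain 39 s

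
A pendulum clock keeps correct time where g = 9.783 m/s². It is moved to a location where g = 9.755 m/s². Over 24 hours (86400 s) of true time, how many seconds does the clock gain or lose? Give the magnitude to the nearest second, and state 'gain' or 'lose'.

The clock's period scales as T ∝ 1/√g, so T'/T = √(9.783/9.755) = 1.00143.
In 86400 s of true time the clock registers 86400/1.00143 = 86276.3 s, so it loses 124 s.

lose 124 s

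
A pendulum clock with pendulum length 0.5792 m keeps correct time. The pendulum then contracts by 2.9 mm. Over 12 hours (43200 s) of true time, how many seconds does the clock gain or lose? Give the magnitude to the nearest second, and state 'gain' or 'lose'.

gain 109 s

T ∝ √L, so T'/T = √(0.57630/0.5792) = 0.997493.
In 43200 s of true time the clock registers 43200/0.997493 = 43308.6 s, so it gains 109 s.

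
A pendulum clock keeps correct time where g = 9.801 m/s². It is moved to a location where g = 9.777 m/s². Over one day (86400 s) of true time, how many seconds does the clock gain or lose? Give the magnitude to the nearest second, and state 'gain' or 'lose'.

The clock's period scales as T ∝ 1/√g, so T'/T = √(9.801/9.777) = 1.00123.
In 86400 s of true time the clock registers 86400/1.00123 = 86294.2 s, so it loses 106 s.

lose 106 s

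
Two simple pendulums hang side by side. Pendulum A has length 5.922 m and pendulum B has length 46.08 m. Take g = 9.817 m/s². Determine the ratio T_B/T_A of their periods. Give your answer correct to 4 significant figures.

2.789

T ∝ √L, so T_B/T_A = √(L_B/L_A) = √(46.08/5.922) = 2.789.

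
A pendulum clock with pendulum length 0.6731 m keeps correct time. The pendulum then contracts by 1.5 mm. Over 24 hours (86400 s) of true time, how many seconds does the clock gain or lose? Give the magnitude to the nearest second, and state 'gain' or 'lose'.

T ∝ √L, so T'/T = √(0.67160/0.6731) = 0.998885.
In 86400 s of true time the clock registers 86400/0.998885 = 86496.4 s, so it gains 96 s.

gain 96 s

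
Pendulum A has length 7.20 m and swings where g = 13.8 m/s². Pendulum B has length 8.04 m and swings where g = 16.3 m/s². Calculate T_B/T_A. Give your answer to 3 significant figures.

0.972

T = 2π√(L/g), so T_B/T_A = √((L_B/g_B)/(L_A/g_A)) = √((8.04/16.3)/(7.20/13.8)) = 0.972.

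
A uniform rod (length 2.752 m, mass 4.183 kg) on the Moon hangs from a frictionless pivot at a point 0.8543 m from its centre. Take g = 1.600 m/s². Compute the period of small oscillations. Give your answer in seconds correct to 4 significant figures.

For a physical pendulum T = 2π√(I/(mgd)), with d = 0.85430 m from pivot to centre of mass.
I_cm = mL²/12 = 4.183 × 2.752²/12 = 2.6400 kg·m²; I = I_cm + md² = 2.6400 + 4.183 × 0.85430² = 5.6929 kg·m².
T = 2π√(5.6929/(4.183 × 1.600 × 0.85430)) = 6.270 s.

6.270 s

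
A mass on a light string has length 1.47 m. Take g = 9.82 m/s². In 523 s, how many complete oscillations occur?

215

T = 2π√(L/g) = 2π√(1.47/9.82) = 2.431 s.
Number of complete oscillations = ⌊523/2.431⌋ = ⌊215.1⌋ = 215.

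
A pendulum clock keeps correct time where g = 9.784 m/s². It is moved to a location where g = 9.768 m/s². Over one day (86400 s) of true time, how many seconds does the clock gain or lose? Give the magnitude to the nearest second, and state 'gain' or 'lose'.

lose 71 s

The clock's period scales as T ∝ 1/√g, so T'/T = √(9.784/9.768) = 1.00082.
In 86400 s of true time the clock registers 86400/1.00082 = 86329.3 s, so it loses 71 s.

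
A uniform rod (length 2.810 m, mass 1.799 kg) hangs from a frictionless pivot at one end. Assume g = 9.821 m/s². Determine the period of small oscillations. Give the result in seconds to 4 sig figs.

2.744 s

For a physical pendulum T = 2π√(I/(mgd)), with d = 1.4050 m from pivot to centre of mass.
I_cm = mL²/12 = 1.799 × 2.810²/12 = 1.1838 kg·m²; I = I_cm + md² = 1.1838 + 1.799 × 1.4050² = 4.7350 kg·m².
T = 2π√(4.7350/(1.799 × 9.821 × 1.4050)) = 2.744 s.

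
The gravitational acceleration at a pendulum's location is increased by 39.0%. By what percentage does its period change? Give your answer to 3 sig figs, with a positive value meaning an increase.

T ∝ 1/√g, so T'/T = 1/√(1.390) = 0.8482.
Percentage change in T = (0.8482 − 1) × 100% = -15.2%.

-15.2%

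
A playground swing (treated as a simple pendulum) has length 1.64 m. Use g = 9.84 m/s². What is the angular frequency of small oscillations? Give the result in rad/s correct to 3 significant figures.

2.45 rad/s

ω = √(g/L) = √(9.84/1.64) = 2.45 rad/s.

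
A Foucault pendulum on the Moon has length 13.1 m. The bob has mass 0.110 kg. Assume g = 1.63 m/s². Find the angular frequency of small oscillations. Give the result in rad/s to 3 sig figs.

ω = √(g/L) = √(1.63/13.1) = 0.353 rad/s.

0.353 rad/s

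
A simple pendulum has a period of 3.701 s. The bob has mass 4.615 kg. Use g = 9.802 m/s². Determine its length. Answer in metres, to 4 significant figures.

3.401 m

From T = 2π√(L/g), L = gT²/(4π²) = 9.802 × 3.7010²/(4π²) = 3.401 m.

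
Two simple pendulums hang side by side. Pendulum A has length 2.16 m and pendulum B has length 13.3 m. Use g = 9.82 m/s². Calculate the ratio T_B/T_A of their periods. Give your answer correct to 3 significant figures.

2.48

T ∝ √L, so T_B/T_A = √(L_B/L_A) = √(13.3/2.16) = 2.48.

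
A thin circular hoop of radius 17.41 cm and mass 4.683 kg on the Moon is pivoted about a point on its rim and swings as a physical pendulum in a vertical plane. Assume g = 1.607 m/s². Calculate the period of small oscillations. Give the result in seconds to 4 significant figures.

2.925 s

I_cm = mr² = 0.14195 kg·m². The pivot is at distance d = 0.1741 m from the centre of mass.
By the parallel-axis theorem, I = I_cm + md² = 0.14195 + 0.14195 = 0.28389 kg·m².
T = 2π√(I/(mgd)) = 2π√(0.28389/(4.683 × 1.607 × 0.1741)) = 2.925 s.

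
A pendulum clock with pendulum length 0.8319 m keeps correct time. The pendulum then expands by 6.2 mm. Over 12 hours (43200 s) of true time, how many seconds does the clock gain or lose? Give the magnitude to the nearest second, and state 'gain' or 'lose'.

lose 160 s

T ∝ √L, so T'/T = √(0.83810/0.8319) = 1.00372.
In 43200 s of true time the clock registers 43200/1.00372 = 43039.9 s, so it loses 160 s.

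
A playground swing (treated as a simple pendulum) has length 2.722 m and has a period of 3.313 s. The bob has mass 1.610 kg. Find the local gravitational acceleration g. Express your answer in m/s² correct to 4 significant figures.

From T = 2π√(L/g), g = 4π²L/T² = 4π² × 2.722/3.3130² = 9.791 m/s².

9.791 m/s²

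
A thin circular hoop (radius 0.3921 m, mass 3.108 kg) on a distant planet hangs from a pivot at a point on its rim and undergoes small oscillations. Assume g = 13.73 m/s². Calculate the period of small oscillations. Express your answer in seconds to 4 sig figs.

1.502 s

I_cm = mr² = 0.47783 kg·m². The pivot is at distance d = 0.3921 m from the centre of mass.
By the parallel-axis theorem, I = I_cm + md² = 0.47783 + 0.47783 = 0.95566 kg·m².
T = 2π√(I/(mgd)) = 2π√(0.95566/(3.108 × 13.73 × 0.3921)) = 1.502 s.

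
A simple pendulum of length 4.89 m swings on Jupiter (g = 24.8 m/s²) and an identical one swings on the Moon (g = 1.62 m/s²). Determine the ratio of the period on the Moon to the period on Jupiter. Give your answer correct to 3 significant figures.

T ∝ 1/√g, so T₂/T₁ = √(g₁/g₂) = √(24.8/1.62) = 3.91.

3.91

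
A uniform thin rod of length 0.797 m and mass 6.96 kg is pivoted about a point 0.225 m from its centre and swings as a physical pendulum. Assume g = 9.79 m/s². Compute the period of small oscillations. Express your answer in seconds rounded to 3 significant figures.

For a physical pendulum T = 2π√(I/(mgd)), with d = 0.2250 m from pivot to centre of mass.
I_cm = mL²/12 = 6.96 × 0.797²/12 = 0.3684 kg·m²; I = I_cm + md² = 0.3684 + 6.96 × 0.2250² = 0.7208 kg·m².
T = 2π√(0.7208/(6.96 × 9.79 × 0.2250)) = 1.36 s.

1.36 s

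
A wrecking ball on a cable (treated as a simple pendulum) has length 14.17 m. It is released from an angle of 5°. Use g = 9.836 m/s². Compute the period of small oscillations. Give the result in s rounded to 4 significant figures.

T = 2π√(L/g) = 2π√(14.17/9.836) = 2π × 1.2003 = 7.541 s.

7.541 s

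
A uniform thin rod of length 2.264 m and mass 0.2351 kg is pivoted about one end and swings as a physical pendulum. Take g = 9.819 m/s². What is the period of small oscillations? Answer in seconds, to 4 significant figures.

For a physical pendulum T = 2π√(I/(mgd)), with d = 1.1320 m from pivot to centre of mass.
I_cm = mL²/12 = 0.2351 × 2.264²/12 = 0.10042 kg·m²; I = I_cm + md² = 0.10042 + 0.2351 × 1.1320² = 0.40168 kg·m².
T = 2π√(0.40168/(0.2351 × 9.819 × 1.1320)) = 2.463 s.

2.463 s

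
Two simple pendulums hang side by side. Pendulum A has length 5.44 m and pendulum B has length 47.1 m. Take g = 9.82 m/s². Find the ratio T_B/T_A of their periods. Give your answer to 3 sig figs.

2.94

T ∝ √L, so T_B/T_A = √(L_B/L_A) = √(47.1/5.44) = 2.94.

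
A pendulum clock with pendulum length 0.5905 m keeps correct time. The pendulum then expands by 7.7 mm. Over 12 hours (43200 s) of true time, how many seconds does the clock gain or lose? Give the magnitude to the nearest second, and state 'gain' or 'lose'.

lose 279 s

T ∝ √L, so T'/T = √(0.59820/0.5905) = 1.00650.
In 43200 s of true time the clock registers 43200/1.00650 = 42921.1 s, so it loses 279 s.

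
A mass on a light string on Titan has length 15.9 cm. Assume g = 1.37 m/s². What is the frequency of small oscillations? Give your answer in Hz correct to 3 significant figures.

0.467 Hz

T = 2π√(L/g) = 2π√(0.159/1.37) = 2.141 s, so f = 1/T = 0.467 Hz.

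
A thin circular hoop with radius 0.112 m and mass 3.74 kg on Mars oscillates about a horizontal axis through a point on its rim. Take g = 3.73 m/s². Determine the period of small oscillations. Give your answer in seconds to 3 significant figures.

1.54 s

I_cm = mr² = 0.04691 kg·m². The pivot is at distance d = 0.112 m from the centre of mass.
By the parallel-axis theorem, I = I_cm + md² = 0.04691 + 0.04691 = 0.09383 kg·m².
T = 2π√(I/(mgd)) = 2π√(0.09383/(3.74 × 3.73 × 0.112)) = 1.54 s.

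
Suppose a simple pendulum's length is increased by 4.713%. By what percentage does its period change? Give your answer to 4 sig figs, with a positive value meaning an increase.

T ∝ √L, so T'/T = √(1.0471) = 1.0233.
Percentage change in T = (1.0233 − 1) × 100% = 2.329%.

2.329%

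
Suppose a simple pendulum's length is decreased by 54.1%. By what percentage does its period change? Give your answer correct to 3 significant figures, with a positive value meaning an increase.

-32.3%

T ∝ √L, so T'/T = √(0.4590) = 0.6775.
Percentage change in T = (0.6775 − 1) × 100% = -32.3%.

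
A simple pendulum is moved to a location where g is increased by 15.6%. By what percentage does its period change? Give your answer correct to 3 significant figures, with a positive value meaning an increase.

-6.99%

T ∝ 1/√g, so T'/T = 1/√(1.156) = 0.9301.
Percentage change in T = (0.9301 − 1) × 100% = -6.99%.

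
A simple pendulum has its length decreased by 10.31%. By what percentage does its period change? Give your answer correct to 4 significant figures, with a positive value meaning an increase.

-5.295%

T ∝ √L, so T'/T = √(0.89690) = 0.94705.
Percentage change in T = (0.94705 − 1) × 100% = -5.295%.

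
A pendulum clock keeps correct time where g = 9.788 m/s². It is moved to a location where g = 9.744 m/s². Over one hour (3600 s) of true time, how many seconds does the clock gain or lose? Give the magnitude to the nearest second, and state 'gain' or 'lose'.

The clock's period scales as T ∝ 1/√g, so T'/T = √(9.788/9.744) = 1.00226.
In 3600 s of true time the clock registers 3600/1.00226 = 3591.9 s, so it loses 8 s.

lose 8 s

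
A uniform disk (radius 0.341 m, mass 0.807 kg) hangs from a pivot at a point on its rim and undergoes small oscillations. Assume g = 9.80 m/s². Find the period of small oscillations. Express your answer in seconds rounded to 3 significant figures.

1.44 s

I_cm = ½mr² = 0.04692 kg·m². The pivot is at distance d = 0.341 m from the centre of mass.
By the parallel-axis theorem, I = I_cm + md² = 0.04692 + 0.09384 = 0.1408 kg·m².
T = 2π√(I/(mgd)) = 2π√(0.1408/(0.807 × 9.80 × 0.341)) = 1.44 s.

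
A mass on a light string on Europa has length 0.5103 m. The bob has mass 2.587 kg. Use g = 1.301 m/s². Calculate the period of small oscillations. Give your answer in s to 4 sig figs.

3.935 s

T = 2π√(L/g) = 2π√(0.5103/1.301) = 2π × 0.62629 = 3.935 s.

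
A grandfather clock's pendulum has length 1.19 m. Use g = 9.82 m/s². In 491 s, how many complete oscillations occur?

T = 2π√(L/g) = 2π√(1.19/9.82) = 2.187 s.
Number of complete oscillations = ⌊491/2.187⌋ = ⌊224.5⌋ = 224.

224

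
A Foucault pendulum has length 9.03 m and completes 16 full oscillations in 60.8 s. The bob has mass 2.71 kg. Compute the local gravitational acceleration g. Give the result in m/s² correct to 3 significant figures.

T = 60.8/16 = 3.800 s.
From T = 2π√(L/g), g = 4π²L/T² = 4π² × 9.03/3.800² = 24.7 m/s².

24.7 m/s²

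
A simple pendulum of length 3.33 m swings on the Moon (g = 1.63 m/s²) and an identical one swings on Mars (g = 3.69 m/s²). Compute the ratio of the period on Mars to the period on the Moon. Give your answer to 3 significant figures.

T ∝ 1/√g, so T₂/T₁ = √(g₁/g₂) = √(1.63/3.69) = 0.665.

0.665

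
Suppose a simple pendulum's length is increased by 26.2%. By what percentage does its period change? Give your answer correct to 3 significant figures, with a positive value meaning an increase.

T ∝ √L, so T'/T = √(1.262) = 1.123.
Percentage change in T = (1.123 − 1) × 100% = 12.3%.

12.3%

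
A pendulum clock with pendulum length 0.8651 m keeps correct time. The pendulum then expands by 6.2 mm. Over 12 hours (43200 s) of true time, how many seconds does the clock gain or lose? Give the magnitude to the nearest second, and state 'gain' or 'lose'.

T ∝ √L, so T'/T = √(0.87130/0.8651) = 1.00358.
In 43200 s of true time the clock registers 43200/1.00358 = 43046.0 s, so it loses 154 s.

lose 154 s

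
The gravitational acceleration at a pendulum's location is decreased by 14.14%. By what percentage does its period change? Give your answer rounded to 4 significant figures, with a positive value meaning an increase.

7.921%

T ∝ 1/√g, so T'/T = 1/√(0.85860) = 1.0792.
Percentage change in T = (1.0792 − 1) × 100% = 7.921%.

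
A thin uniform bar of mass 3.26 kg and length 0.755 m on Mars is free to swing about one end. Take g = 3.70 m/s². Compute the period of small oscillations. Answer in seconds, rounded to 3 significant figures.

For a physical pendulum T = 2π√(I/(mgd)), with d = 0.3775 m from pivot to centre of mass.
I_cm = mL²/12 = 3.26 × 0.755²/12 = 0.1549 kg·m²; I = I_cm + md² = 0.1549 + 3.26 × 0.3775² = 0.6194 kg·m².
T = 2π√(0.6194/(3.26 × 3.70 × 0.3775)) = 2.32 s.

2.32 s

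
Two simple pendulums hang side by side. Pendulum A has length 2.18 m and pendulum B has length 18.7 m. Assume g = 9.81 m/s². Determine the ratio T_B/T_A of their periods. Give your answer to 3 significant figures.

T ∝ √L, so T_B/T_A = √(L_B/L_A) = √(18.7/2.18) = 2.93.

2.93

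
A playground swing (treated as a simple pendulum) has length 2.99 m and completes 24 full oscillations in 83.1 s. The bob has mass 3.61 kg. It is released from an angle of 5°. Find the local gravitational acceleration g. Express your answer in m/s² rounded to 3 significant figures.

9.85 m/s²

T = 83.1/24 = 3.462 s.
From T = 2π√(L/g), g = 4π²L/T² = 4π² × 2.99/3.462² = 9.85 m/s².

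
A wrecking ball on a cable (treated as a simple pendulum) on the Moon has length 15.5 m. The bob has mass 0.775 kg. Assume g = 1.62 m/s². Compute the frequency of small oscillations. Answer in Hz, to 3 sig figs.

T = 2π√(L/g) = 2π√(15.5/1.62) = 19.44 s, so f = 1/T = 0.0515 Hz.

0.0515 Hz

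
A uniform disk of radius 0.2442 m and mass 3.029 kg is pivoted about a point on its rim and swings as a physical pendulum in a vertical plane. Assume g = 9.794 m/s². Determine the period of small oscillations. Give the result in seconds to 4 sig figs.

I_cm = ½mr² = 0.090315 kg·m². The pivot is at distance d = 0.2442 m from the centre of mass.
By the parallel-axis theorem, I = I_cm + md² = 0.090315 + 0.18063 = 0.27095 kg·m².
T = 2π√(I/(mgd)) = 2π√(0.27095/(3.029 × 9.794 × 0.2442)) = 1.215 s.

1.215 s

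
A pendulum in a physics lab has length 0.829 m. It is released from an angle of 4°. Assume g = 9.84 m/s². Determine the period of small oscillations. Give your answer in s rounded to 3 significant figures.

T = 2π√(L/g) = 2π√(0.829/9.84) = 2π × 0.2903 = 1.82 s.

1.82 s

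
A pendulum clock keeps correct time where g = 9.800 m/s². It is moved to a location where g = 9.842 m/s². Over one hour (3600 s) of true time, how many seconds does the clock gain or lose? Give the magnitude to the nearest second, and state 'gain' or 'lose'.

The clock's period scales as T ∝ 1/√g, so T'/T = √(9.800/9.842) = 0.997864.
In 3600 s of true time the clock registers 3600/0.997864 = 3607.7 s, so it gains 8 s.

gain 8 s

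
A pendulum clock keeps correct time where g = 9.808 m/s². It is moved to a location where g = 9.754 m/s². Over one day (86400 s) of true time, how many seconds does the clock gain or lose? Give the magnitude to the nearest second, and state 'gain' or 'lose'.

The clock's period scales as T ∝ 1/√g, so T'/T = √(9.808/9.754) = 1.00276.
In 86400 s of true time the clock registers 86400/1.00276 = 86161.8 s, so it loses 238 s.

lose 238 s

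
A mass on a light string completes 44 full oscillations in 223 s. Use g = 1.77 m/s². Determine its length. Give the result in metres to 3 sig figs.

T = 223/44 = 5.068 s.
From T = 2π√(L/g), L = gT²/(4π²) = 1.77 × 5.068²/(4π²) = 1.15 m.

1.15 m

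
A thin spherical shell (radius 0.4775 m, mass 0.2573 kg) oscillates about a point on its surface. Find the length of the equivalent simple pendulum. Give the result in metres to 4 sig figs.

0.7958 m

The equivalent simple-pendulum length is L_eq = I/(md), where I is about the pivot and d = 0.47750 m.
I_cm = (2/3)mR² = 0.039111 kg·m², so I = I_cm + md² = 0.039111 + 0.058666 = 0.097777 kg·m².
L_eq = 0.097777/(0.2573 × 0.47750) = 0.7958 m.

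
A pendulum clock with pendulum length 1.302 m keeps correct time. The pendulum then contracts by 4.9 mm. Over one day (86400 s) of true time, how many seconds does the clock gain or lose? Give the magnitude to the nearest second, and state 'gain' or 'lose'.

T ∝ √L, so T'/T = √(1.29710/1.302) = 0.998117.
In 86400 s of true time the clock registers 86400/0.998117 = 86563.0 s, so it gains 163 s.

gain 163 s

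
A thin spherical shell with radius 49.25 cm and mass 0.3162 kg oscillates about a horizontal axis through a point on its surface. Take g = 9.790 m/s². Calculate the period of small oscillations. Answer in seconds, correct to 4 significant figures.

1.819 s

I_cm = (2/3)mr² = 0.051131 kg·m². The pivot is at distance d = 0.4925 m from the centre of mass.
By the parallel-axis theorem, I = I_cm + md² = 0.051131 + 0.076696 = 0.12783 kg·m².
T = 2π√(I/(mgd)) = 2π√(0.12783/(0.3162 × 9.790 × 0.4925)) = 1.819 s.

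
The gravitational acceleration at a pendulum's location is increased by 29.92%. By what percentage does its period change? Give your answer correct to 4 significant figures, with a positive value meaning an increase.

-12.27%

T ∝ 1/√g, so T'/T = 1/√(1.2992) = 0.87733.
Percentage change in T = (0.87733 − 1) × 100% = -12.27%.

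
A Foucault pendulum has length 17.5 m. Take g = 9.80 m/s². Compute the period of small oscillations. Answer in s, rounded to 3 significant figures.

T = 2π√(L/g) = 2π√(17.5/9.80) = 2π × 1.336 = 8.40 s.

8.40 s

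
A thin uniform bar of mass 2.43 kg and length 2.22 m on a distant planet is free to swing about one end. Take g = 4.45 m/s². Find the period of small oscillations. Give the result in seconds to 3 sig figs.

3.62 s

For a physical pendulum T = 2π√(I/(mgd)), with d = 1.110 m from pivot to centre of mass.
I_cm = mL²/12 = 2.43 × 2.22²/12 = 0.9980 kg·m²; I = I_cm + md² = 0.9980 + 2.43 × 1.110² = 3.992 kg·m².
T = 2π√(3.992/(2.43 × 4.45 × 1.110)) = 3.62 s.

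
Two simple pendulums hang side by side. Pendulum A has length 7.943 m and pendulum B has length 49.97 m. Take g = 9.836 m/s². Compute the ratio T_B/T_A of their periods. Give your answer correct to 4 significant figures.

T ∝ √L, so T_B/T_A = √(L_B/L_A) = √(49.97/7.943) = 2.508.

2.508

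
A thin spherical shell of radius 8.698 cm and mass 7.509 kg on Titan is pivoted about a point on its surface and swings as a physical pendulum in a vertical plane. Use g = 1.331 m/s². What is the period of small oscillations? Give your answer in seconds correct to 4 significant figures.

I_cm = (2/3)mr² = 0.037873 kg·m². The pivot is at distance d = 0.08698 m from the centre of mass.
By the parallel-axis theorem, I = I_cm + md² = 0.037873 + 0.056809 = 0.094682 kg·m².
T = 2π√(I/(mgd)) = 2π√(0.094682/(7.509 × 1.331 × 0.08698)) = 2.074 s.

2.074 s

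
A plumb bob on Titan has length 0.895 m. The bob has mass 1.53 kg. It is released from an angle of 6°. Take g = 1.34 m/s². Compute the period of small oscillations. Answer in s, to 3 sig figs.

5.13 s

T = 2π√(L/g) = 2π√(0.895/1.34) = 2π × 0.8173 = 5.13 s.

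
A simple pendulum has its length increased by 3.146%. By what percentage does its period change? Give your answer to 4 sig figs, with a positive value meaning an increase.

1.561%

T ∝ √L, so T'/T = √(1.0315) = 1.0156.
Percentage change in T = (1.0156 − 1) × 100% = 1.561%.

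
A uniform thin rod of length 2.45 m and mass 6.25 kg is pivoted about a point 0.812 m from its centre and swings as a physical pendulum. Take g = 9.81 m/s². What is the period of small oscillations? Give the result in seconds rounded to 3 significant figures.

2.40 s

For a physical pendulum T = 2π√(I/(mgd)), with d = 0.8120 m from pivot to centre of mass.
I_cm = mL²/12 = 6.25 × 2.45²/12 = 3.126 kg·m²; I = I_cm + md² = 3.126 + 6.25 × 0.8120² = 7.247 kg·m².
T = 2π√(7.247/(6.25 × 9.81 × 0.8120)) = 2.40 s.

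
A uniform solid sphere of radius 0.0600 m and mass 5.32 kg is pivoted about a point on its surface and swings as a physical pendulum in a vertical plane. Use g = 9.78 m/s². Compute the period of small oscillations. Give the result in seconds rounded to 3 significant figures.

0.582 s

I_cm = (2/5)mr² = 0.007661 kg·m². The pivot is at distance d = 0.0600 m from the centre of mass.
By the parallel-axis theorem, I = I_cm + md² = 0.007661 + 0.01915 = 0.02681 kg·m².
T = 2π√(I/(mgd)) = 2π√(0.02681/(5.32 × 9.78 × 0.0600)) = 0.582 s.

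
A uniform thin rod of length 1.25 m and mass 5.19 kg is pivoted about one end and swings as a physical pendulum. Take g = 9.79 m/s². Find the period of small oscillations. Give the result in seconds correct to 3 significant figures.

1.83 s

For a physical pendulum T = 2π√(I/(mgd)), with d = 0.6250 m from pivot to centre of mass.
I_cm = mL²/12 = 5.19 × 1.25²/12 = 0.6758 kg·m²; I = I_cm + md² = 0.6758 + 5.19 × 0.6250² = 2.703 kg·m².
T = 2π√(2.703/(5.19 × 9.79 × 0.6250)) = 1.83 s.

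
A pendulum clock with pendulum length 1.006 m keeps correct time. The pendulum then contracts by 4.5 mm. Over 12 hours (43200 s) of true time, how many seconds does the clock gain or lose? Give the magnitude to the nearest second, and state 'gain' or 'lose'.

T ∝ √L, so T'/T = √(1.00150/1.006) = 0.997761.
In 43200 s of true time the clock registers 43200/0.997761 = 43296.9 s, so it gains 97 s.

gain 97 s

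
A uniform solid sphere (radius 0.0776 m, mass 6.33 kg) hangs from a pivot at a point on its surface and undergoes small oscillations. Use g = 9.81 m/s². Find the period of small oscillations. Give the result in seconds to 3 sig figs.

0.661 s

I_cm = (2/5)mr² = 0.01525 kg·m². The pivot is at distance d = 0.0776 m from the centre of mass.
By the parallel-axis theorem, I = I_cm + md² = 0.01525 + 0.03812 = 0.05336 kg·m².
T = 2π√(I/(mgd)) = 2π√(0.05336/(6.33 × 9.81 × 0.0776)) = 0.661 s.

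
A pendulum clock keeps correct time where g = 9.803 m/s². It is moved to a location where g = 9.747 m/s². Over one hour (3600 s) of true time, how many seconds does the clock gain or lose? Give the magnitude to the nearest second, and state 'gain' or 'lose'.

The clock's period scales as T ∝ 1/√g, so T'/T = √(9.803/9.747) = 1.00287.
In 3600 s of true time the clock registers 3600/1.00287 = 3589.7 s, so it loses 10 s.

lose 10 s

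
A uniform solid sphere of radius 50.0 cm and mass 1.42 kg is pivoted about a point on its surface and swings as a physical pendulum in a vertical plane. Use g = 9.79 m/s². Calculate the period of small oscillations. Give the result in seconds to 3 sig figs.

1.68 s

I_cm = (2/5)mr² = 0.1420 kg·m². The pivot is at distance d = 0.500 m from the centre of mass.
By the parallel-axis theorem, I = I_cm + md² = 0.1420 + 0.3550 = 0.4970 kg·m².
T = 2π√(I/(mgd)) = 2π√(0.4970/(1.42 × 9.79 × 0.500)) = 1.68 s.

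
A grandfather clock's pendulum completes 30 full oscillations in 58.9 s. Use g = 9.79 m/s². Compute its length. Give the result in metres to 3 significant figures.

0.956 m

T = 58.9/30 = 1.963 s.
From T = 2π√(L/g), L = gT²/(4π²) = 9.79 × 1.963²/(4π²) = 0.956 m.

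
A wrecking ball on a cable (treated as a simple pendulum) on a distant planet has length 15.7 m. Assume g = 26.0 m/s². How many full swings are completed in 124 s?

25

T = 2π√(L/g) = 2π√(15.7/26.0) = 4.883 s.
Number of complete oscillations = ⌊124/4.883⌋ = ⌊25.40⌋ = 25.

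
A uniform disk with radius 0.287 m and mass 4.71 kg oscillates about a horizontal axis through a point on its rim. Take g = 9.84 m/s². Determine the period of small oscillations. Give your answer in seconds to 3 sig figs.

1.31 s

I_cm = ½mr² = 0.1940 kg·m². The pivot is at distance d = 0.287 m from the centre of mass.
By the parallel-axis theorem, I = I_cm + md² = 0.1940 + 0.3880 = 0.5819 kg·m².
T = 2π√(I/(mgd)) = 2π√(0.5819/(4.71 × 9.84 × 0.287)) = 1.31 s.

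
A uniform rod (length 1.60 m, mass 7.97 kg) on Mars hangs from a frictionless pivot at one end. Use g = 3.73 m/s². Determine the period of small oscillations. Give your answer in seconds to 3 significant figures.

For a physical pendulum T = 2π√(I/(mgd)), with d = 0.8000 m from pivot to centre of mass.
I_cm = mL²/12 = 7.97 × 1.60²/12 = 1.700 kg·m²; I = I_cm + md² = 1.700 + 7.97 × 0.8000² = 6.801 kg·m².
T = 2π√(6.801/(7.97 × 3.73 × 0.8000)) = 3.36 s.

3.36 s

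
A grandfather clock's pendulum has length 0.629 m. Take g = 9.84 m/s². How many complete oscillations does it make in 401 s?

T = 2π√(L/g) = 2π√(0.629/9.84) = 1.589 s.
Number of complete oscillations = ⌊401/1.589⌋ = ⌊252.4⌋ = 252.

252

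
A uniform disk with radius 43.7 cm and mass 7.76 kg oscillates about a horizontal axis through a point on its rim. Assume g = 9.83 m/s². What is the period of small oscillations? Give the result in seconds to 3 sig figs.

I_cm = ½mr² = 0.7410 kg·m². The pivot is at distance d = 0.437 m from the centre of mass.
By the parallel-axis theorem, I = I_cm + md² = 0.7410 + 1.482 = 2.223 kg·m².
T = 2π√(I/(mgd)) = 2π√(2.223/(7.76 × 9.83 × 0.437)) = 1.62 s.

1.62 s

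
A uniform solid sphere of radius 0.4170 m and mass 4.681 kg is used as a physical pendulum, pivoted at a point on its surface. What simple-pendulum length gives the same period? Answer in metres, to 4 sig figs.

0.5838 m

The equivalent simple-pendulum length is L_eq = I/(md), where I is about the pivot and d = 0.41700 m.
I_cm = (2/5)mR² = 0.32559 kg·m², so I = I_cm + md² = 0.32559 + 0.81397 = 1.1396 kg·m².
L_eq = 1.1396/(4.681 × 0.41700) = 0.5838 m.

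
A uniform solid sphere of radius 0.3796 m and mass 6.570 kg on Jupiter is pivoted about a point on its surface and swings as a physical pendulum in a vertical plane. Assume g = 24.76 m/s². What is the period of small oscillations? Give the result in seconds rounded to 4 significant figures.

I_cm = (2/5)mr² = 0.37868 kg·m². The pivot is at distance d = 0.3796 m from the centre of mass.
By the parallel-axis theorem, I = I_cm + md² = 0.37868 + 0.94671 = 1.3254 kg·m².
T = 2π√(I/(mgd)) = 2π√(1.3254/(6.570 × 24.76 × 0.3796)) = 0.9205 s.

0.9205 s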